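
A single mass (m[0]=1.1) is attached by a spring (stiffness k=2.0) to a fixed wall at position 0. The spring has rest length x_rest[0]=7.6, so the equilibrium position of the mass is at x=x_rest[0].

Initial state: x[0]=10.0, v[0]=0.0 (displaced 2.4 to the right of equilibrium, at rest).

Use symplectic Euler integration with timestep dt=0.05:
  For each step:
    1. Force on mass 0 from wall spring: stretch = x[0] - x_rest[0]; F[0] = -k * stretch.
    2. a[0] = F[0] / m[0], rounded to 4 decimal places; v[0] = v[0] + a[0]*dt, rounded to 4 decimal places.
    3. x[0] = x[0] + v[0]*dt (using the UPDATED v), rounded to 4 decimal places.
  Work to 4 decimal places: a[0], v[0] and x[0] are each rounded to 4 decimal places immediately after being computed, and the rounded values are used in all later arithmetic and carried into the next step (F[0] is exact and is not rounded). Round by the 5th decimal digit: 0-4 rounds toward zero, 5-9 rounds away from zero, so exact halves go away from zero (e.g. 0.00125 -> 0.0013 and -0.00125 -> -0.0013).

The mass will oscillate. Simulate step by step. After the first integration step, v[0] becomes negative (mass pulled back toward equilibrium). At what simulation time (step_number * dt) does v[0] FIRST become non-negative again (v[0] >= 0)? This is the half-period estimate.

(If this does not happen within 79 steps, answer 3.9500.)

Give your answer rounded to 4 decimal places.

Step 0: x=[10.0000] v=[0.0000]
Step 1: x=[9.9891] v=[-0.2182]
Step 2: x=[9.9673] v=[-0.4354]
Step 3: x=[9.9348] v=[-0.6506]
Step 4: x=[9.8917] v=[-0.8629]
Step 5: x=[9.8381] v=[-1.0712]
Step 6: x=[9.7744] v=[-1.2747]
Step 7: x=[9.7008] v=[-1.4724]
Step 8: x=[9.6176] v=[-1.6634]
Step 9: x=[9.5253] v=[-1.8468]
Step 10: x=[9.4242] v=[-2.0218]
Step 11: x=[9.3148] v=[-2.1876]
Step 12: x=[9.1976] v=[-2.3435]
Step 13: x=[9.0732] v=[-2.4887]
Step 14: x=[8.9421] v=[-2.6226]
Step 15: x=[8.8049] v=[-2.7446]
Step 16: x=[8.6622] v=[-2.8541]
Step 17: x=[8.5147] v=[-2.9507]
Step 18: x=[8.3630] v=[-3.0339]
Step 19: x=[8.2078] v=[-3.1033]
Step 20: x=[8.0499] v=[-3.1586]
Step 21: x=[7.8899] v=[-3.1995]
Step 22: x=[7.7286] v=[-3.2259]
Step 23: x=[7.5667] v=[-3.2376]
Step 24: x=[7.4050] v=[-3.2346]
Step 25: x=[7.2442] v=[-3.2169]
Step 26: x=[7.0850] v=[-3.1846]
Step 27: x=[6.9281] v=[-3.1378]
Step 28: x=[6.7743] v=[-3.0767]
Step 29: x=[6.6242] v=[-3.0016]
Step 30: x=[6.4786] v=[-2.9129]
Step 31: x=[6.3381] v=[-2.8110]
Step 32: x=[6.2033] v=[-2.6963]
Step 33: x=[6.0748] v=[-2.5693]
Step 34: x=[5.9533] v=[-2.4306]
Step 35: x=[5.8393] v=[-2.2809]
Step 36: x=[5.7333] v=[-2.1208]
Step 37: x=[5.6357] v=[-1.9511]
Step 38: x=[5.5471] v=[-1.7725]
Step 39: x=[5.4678] v=[-1.5859]
Step 40: x=[5.3982] v=[-1.3921]
Step 41: x=[5.3386] v=[-1.1919]
Step 42: x=[5.2893] v=[-0.9863]
Step 43: x=[5.2505] v=[-0.7762]
Step 44: x=[5.2224] v=[-0.5626]
Step 45: x=[5.2051] v=[-0.3465]
Step 46: x=[5.1987] v=[-0.1288]
Step 47: x=[5.2032] v=[0.0895]
First v>=0 after going negative at step 47, time=2.3500

Answer: 2.3500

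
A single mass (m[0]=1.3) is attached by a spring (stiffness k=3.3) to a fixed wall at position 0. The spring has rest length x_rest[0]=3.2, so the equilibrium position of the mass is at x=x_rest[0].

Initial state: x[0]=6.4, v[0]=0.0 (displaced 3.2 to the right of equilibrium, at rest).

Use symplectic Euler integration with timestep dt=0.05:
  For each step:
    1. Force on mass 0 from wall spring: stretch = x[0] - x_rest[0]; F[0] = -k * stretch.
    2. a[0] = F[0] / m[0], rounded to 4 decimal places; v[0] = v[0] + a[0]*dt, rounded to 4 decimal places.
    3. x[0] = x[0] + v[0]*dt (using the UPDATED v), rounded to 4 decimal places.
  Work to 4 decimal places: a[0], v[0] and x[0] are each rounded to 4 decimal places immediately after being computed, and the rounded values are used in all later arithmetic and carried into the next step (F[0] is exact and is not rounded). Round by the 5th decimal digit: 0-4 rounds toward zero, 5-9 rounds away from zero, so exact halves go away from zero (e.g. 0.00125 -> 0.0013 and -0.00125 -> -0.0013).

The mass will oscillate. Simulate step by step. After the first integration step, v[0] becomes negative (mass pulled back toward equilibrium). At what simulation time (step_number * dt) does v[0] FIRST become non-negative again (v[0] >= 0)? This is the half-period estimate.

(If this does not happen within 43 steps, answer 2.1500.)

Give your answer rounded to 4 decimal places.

Answer: 2.0000

Derivation:
Step 0: x=[6.4000] v=[0.0000]
Step 1: x=[6.3797] v=[-0.4062]
Step 2: x=[6.3392] v=[-0.8098]
Step 3: x=[6.2788] v=[-1.2082]
Step 4: x=[6.1989] v=[-1.5990]
Step 5: x=[6.0999] v=[-1.9796]
Step 6: x=[5.9825] v=[-2.3477]
Step 7: x=[5.8475] v=[-2.7009]
Step 8: x=[5.6957] v=[-3.0369]
Step 9: x=[5.5280] v=[-3.3537]
Step 10: x=[5.3455] v=[-3.6492]
Step 11: x=[5.1494] v=[-3.9215]
Step 12: x=[4.9410] v=[-4.1689]
Step 13: x=[4.7215] v=[-4.3899]
Step 14: x=[4.4924] v=[-4.5830]
Step 15: x=[4.2551] v=[-4.7470]
Step 16: x=[4.0111] v=[-4.8809]
Step 17: x=[3.7619] v=[-4.9838]
Step 18: x=[3.5091] v=[-5.0551]
Step 19: x=[3.2544] v=[-5.0943]
Step 20: x=[2.9993] v=[-5.1012]
Step 21: x=[2.7455] v=[-5.0757]
Step 22: x=[2.4946] v=[-5.0180]
Step 23: x=[2.2482] v=[-4.9285]
Step 24: x=[2.0078] v=[-4.8077]
Step 25: x=[1.7750] v=[-4.6564]
Step 26: x=[1.5512] v=[-4.4755]
Step 27: x=[1.3379] v=[-4.2662]
Step 28: x=[1.1364] v=[-4.0299]
Step 29: x=[0.9480] v=[-3.7680]
Step 30: x=[0.7739] v=[-3.4822]
Step 31: x=[0.6152] v=[-3.1743]
Step 32: x=[0.4729] v=[-2.8462]
Step 33: x=[0.3479] v=[-2.5001]
Step 34: x=[0.2410] v=[-2.1381]
Step 35: x=[0.1529] v=[-1.7625]
Step 36: x=[0.0841] v=[-1.3758]
Step 37: x=[0.0351] v=[-0.9803]
Step 38: x=[0.0062] v=[-0.5786]
Step 39: x=[-0.0025] v=[-0.1732]
Step 40: x=[0.0092] v=[0.2333]
First v>=0 after going negative at step 40, time=2.0000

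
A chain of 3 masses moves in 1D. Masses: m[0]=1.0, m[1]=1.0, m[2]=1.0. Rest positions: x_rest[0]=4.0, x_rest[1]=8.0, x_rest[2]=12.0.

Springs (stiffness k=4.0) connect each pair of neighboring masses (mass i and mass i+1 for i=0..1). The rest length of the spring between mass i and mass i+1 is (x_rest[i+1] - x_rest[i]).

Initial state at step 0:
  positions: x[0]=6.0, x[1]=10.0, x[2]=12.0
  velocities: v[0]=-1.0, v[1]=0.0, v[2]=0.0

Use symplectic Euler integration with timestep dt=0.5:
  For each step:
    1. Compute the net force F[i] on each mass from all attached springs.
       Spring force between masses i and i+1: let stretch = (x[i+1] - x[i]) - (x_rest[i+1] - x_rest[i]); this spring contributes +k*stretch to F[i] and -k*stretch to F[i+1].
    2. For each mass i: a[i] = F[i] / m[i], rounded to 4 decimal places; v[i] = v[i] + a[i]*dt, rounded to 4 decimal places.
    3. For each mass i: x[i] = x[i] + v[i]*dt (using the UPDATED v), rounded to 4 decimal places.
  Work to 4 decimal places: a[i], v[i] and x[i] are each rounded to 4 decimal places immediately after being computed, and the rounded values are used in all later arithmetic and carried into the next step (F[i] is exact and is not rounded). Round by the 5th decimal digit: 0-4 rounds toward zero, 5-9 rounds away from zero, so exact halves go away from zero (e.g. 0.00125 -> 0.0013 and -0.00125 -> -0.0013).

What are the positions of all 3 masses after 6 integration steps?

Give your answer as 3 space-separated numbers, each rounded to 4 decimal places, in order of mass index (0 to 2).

Step 0: x=[6.0000 10.0000 12.0000] v=[-1.0000 0.0000 0.0000]
Step 1: x=[5.5000 8.0000 14.0000] v=[-1.0000 -4.0000 4.0000]
Step 2: x=[3.5000 9.5000 14.0000] v=[-4.0000 3.0000 0.0000]
Step 3: x=[3.5000 9.5000 13.5000] v=[0.0000 0.0000 -1.0000]
Step 4: x=[5.5000 7.5000 13.0000] v=[4.0000 -4.0000 -1.0000]
Step 5: x=[5.5000 9.0000 11.0000] v=[0.0000 3.0000 -4.0000]
Step 6: x=[5.0000 9.0000 11.0000] v=[-1.0000 0.0000 0.0000]

Answer: 5.0000 9.0000 11.0000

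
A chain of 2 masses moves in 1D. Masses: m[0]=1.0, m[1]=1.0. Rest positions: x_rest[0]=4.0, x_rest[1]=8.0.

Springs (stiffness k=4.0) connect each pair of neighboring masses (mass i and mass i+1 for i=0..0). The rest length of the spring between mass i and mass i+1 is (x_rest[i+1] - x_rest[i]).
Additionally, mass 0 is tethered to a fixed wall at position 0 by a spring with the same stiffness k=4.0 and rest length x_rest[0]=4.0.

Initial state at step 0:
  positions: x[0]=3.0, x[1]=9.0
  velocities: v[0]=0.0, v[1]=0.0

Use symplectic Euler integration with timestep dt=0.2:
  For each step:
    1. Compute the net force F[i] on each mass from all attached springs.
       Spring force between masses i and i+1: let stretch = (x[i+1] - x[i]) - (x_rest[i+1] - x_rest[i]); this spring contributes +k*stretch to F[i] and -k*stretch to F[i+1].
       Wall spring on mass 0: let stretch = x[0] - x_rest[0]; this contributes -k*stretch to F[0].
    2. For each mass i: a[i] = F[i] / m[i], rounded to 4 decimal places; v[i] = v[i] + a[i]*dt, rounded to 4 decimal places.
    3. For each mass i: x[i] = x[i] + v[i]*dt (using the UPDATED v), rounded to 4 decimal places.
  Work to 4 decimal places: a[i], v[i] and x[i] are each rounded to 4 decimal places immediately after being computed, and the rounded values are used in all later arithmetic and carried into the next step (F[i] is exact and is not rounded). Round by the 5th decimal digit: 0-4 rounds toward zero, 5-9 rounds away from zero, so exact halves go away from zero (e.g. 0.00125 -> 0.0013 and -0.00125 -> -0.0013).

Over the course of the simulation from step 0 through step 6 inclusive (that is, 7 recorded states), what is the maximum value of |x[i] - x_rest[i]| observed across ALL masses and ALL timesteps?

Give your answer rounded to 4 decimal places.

Step 0: x=[3.0000 9.0000] v=[0.0000 0.0000]
Step 1: x=[3.4800 8.6800] v=[2.4000 -1.6000]
Step 2: x=[4.2352 8.1680] v=[3.7760 -2.5600]
Step 3: x=[4.9420 7.6668] v=[3.5341 -2.5062]
Step 4: x=[5.2941 7.3696] v=[1.7603 -1.4860]
Step 5: x=[5.1312 7.3803] v=[-0.8146 0.0536]
Step 6: x=[4.5071 7.6712] v=[-3.1203 1.4543]
Max displacement = 1.2941

Answer: 1.2941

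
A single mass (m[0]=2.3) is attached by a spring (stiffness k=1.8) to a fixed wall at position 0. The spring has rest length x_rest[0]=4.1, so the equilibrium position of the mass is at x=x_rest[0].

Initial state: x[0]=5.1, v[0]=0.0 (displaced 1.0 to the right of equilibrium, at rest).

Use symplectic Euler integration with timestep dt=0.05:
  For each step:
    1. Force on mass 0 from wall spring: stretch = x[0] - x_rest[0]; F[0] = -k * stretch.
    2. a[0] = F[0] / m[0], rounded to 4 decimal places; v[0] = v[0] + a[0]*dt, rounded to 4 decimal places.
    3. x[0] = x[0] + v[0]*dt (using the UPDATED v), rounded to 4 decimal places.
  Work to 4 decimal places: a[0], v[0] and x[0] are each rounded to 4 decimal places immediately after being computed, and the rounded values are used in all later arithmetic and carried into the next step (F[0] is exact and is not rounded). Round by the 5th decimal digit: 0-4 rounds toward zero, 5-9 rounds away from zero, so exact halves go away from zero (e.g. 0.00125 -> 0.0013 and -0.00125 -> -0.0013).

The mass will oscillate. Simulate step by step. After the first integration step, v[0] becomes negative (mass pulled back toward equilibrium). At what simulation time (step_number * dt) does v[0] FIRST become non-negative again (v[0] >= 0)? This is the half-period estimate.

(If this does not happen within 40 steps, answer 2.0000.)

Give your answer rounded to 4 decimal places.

Step 0: x=[5.1000] v=[0.0000]
Step 1: x=[5.0980] v=[-0.0391]
Step 2: x=[5.0941] v=[-0.0782]
Step 3: x=[5.0882] v=[-0.1171]
Step 4: x=[5.0804] v=[-0.1558]
Step 5: x=[5.0707] v=[-0.1942]
Step 6: x=[5.0591] v=[-0.2322]
Step 7: x=[5.0456] v=[-0.2697]
Step 8: x=[5.0303] v=[-0.3067]
Step 9: x=[5.0131] v=[-0.3431]
Step 10: x=[4.9942] v=[-0.3788]
Step 11: x=[4.9735] v=[-0.4138]
Step 12: x=[4.9511] v=[-0.4480]
Step 13: x=[4.9270] v=[-0.4813]
Step 14: x=[4.9013] v=[-0.5137]
Step 15: x=[4.8740] v=[-0.5451]
Step 16: x=[4.8452] v=[-0.5754]
Step 17: x=[4.8150] v=[-0.6046]
Step 18: x=[4.7834] v=[-0.6326]
Step 19: x=[4.7504] v=[-0.6593]
Step 20: x=[4.7162] v=[-0.6848]
Step 21: x=[4.6808] v=[-0.7089]
Step 22: x=[4.6442] v=[-0.7316]
Step 23: x=[4.6066] v=[-0.7529]
Step 24: x=[4.5680] v=[-0.7727]
Step 25: x=[4.5285] v=[-0.7910]
Step 26: x=[4.4881] v=[-0.8078]
Step 27: x=[4.4470] v=[-0.8230]
Step 28: x=[4.4052] v=[-0.8366]
Step 29: x=[4.3628] v=[-0.8485]
Step 30: x=[4.3199] v=[-0.8588]
Step 31: x=[4.2765] v=[-0.8674]
Step 32: x=[4.2328] v=[-0.8743]
Step 33: x=[4.1888] v=[-0.8795]
Step 34: x=[4.1447] v=[-0.8830]
Step 35: x=[4.1005] v=[-0.8848]
Step 36: x=[4.0563] v=[-0.8848]
Step 37: x=[4.0121] v=[-0.8831]
Step 38: x=[3.9681] v=[-0.8797]
Step 39: x=[3.9244] v=[-0.8745]
Step 40: x=[3.8810] v=[-0.8676]
v[0] did not become non-negative within 40 steps; using fallback time=2.0000

Answer: 2.0000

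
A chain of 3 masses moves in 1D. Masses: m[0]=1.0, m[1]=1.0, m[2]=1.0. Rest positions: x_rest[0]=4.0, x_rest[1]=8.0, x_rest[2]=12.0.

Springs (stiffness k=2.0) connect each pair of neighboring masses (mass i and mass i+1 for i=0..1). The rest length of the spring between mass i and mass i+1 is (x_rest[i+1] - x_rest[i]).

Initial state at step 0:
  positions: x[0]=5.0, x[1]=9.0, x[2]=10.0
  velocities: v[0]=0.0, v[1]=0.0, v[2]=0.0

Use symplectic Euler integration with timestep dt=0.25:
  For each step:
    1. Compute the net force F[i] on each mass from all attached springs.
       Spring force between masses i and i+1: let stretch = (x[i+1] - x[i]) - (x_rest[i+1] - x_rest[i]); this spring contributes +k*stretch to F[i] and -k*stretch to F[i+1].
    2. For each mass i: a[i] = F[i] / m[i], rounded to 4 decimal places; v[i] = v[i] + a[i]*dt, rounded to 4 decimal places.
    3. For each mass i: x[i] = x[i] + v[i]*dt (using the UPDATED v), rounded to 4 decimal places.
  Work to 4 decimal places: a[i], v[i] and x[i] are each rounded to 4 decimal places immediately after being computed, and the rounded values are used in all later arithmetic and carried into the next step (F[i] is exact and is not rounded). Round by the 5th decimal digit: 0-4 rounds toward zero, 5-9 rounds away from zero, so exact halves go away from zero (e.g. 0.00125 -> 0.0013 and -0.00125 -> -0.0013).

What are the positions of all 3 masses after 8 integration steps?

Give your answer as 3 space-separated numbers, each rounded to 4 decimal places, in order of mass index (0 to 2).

Step 0: x=[5.0000 9.0000 10.0000] v=[0.0000 0.0000 0.0000]
Step 1: x=[5.0000 8.6250 10.3750] v=[0.0000 -1.5000 1.5000]
Step 2: x=[4.9531 8.0156 11.0313] v=[-0.1875 -2.4375 2.6250]
Step 3: x=[4.7890 7.4004 11.8106] v=[-0.6563 -2.4609 3.1172]
Step 4: x=[4.4514 7.0100 12.5386] v=[-1.3506 -1.5615 2.9121]
Step 5: x=[3.9336 6.9909 13.0756] v=[-2.0713 -0.0765 2.1478]
Step 6: x=[3.2979 7.3502 13.3520] v=[-2.5427 1.4372 1.1055]
Step 7: x=[2.6688 7.9532 13.3782] v=[-2.5166 2.4120 0.1046]
Step 8: x=[2.2002 8.5738 13.2262] v=[-1.8744 2.4823 -0.6079]

Answer: 2.2002 8.5738 13.2262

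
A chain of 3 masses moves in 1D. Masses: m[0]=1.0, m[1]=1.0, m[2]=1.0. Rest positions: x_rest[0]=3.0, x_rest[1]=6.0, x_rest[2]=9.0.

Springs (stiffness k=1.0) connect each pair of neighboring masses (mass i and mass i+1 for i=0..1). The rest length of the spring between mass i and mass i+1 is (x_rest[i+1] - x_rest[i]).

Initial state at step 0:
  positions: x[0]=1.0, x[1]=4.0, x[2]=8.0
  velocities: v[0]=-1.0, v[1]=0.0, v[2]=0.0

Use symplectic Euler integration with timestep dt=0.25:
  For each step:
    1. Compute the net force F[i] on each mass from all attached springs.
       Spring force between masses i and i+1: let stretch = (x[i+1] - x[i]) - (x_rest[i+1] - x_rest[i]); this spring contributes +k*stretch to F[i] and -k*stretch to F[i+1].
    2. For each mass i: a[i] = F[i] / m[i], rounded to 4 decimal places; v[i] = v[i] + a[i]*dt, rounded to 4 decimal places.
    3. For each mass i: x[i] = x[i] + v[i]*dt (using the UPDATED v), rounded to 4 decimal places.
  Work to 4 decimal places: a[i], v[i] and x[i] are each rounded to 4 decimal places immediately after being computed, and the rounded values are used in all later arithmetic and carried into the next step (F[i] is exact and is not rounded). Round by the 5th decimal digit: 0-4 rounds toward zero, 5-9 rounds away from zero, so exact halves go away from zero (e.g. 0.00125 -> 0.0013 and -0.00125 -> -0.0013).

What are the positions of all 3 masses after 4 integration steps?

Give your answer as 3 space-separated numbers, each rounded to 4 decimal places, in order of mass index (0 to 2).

Answer: 0.1968 4.3250 7.4783

Derivation:
Step 0: x=[1.0000 4.0000 8.0000] v=[-1.0000 0.0000 0.0000]
Step 1: x=[0.7500 4.0625 7.9375] v=[-1.0000 0.2500 -0.2500]
Step 2: x=[0.5195 4.1602 7.8203] v=[-0.9219 0.3906 -0.4688]
Step 3: x=[0.3291 4.2591 7.6619] v=[-0.7617 0.3955 -0.6338]
Step 4: x=[0.1968 4.3250 7.4783] v=[-0.5292 0.2637 -0.7345]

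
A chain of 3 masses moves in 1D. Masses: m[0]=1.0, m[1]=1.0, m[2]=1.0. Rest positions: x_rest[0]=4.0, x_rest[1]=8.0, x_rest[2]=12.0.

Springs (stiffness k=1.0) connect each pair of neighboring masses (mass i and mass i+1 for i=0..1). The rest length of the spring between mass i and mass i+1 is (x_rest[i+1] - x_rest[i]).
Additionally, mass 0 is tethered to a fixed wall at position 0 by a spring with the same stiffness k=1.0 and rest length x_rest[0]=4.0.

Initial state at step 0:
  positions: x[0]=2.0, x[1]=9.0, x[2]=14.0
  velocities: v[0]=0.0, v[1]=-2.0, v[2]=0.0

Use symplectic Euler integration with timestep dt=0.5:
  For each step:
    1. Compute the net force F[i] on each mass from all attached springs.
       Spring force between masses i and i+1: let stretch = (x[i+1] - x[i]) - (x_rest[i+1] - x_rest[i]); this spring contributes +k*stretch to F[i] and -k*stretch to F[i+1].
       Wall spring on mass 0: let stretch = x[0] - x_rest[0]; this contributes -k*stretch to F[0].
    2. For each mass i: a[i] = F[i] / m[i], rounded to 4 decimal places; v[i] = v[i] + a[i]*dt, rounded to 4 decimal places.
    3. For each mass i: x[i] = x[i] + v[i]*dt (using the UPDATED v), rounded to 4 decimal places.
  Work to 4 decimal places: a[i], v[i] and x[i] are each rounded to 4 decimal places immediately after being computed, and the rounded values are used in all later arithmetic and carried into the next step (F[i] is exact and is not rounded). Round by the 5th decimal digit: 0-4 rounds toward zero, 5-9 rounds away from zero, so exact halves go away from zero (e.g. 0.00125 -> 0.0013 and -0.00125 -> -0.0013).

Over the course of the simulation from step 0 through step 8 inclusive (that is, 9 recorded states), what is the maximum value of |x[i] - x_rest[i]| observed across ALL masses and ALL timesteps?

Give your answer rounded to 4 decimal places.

Answer: 3.4399

Derivation:
Step 0: x=[2.0000 9.0000 14.0000] v=[0.0000 -2.0000 0.0000]
Step 1: x=[3.2500 7.5000 13.7500] v=[2.5000 -3.0000 -0.5000]
Step 2: x=[4.7500 6.5000 12.9375] v=[3.0000 -2.0000 -1.6250]
Step 3: x=[5.5000 6.6719 11.5156] v=[1.5000 0.3438 -2.8438]
Step 4: x=[5.1680 7.7618 9.8828] v=[-0.6641 2.1797 -3.2657]
Step 5: x=[4.1924 8.7335 8.7197] v=[-1.9512 1.9433 -2.3262]
Step 6: x=[3.3040 8.5664 8.5601] v=[-1.7769 -0.3342 -0.3193]
Step 7: x=[2.9052 7.0821 9.4021] v=[-0.7977 -2.9686 1.6839]
Step 8: x=[2.8243 5.1336 10.6641] v=[-0.1619 -3.8971 2.5239]
Max displacement = 3.4399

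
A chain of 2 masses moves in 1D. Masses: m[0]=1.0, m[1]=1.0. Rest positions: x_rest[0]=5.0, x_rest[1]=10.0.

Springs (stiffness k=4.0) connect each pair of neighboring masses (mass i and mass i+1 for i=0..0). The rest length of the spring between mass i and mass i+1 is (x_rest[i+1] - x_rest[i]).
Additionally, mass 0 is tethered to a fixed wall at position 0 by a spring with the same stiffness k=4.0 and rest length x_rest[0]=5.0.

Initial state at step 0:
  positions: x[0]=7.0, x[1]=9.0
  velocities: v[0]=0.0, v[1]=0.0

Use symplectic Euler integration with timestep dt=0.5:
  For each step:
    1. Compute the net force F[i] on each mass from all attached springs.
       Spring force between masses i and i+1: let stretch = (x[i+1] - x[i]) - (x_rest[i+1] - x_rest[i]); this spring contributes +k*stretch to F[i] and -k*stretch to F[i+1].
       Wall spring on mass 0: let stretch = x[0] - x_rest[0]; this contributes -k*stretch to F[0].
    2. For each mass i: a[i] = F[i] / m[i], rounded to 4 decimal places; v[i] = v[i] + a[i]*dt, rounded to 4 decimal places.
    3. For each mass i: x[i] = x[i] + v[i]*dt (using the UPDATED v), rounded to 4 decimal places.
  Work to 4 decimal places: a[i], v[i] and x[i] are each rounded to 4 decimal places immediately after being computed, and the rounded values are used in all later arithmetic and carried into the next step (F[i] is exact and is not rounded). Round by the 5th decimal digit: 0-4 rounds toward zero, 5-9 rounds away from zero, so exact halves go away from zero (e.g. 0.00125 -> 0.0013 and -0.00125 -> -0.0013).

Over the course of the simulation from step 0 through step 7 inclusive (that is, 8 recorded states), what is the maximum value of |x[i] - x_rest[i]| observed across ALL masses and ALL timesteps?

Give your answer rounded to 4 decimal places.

Answer: 3.0000

Derivation:
Step 0: x=[7.0000 9.0000] v=[0.0000 0.0000]
Step 1: x=[2.0000 12.0000] v=[-10.0000 6.0000]
Step 2: x=[5.0000 10.0000] v=[6.0000 -4.0000]
Step 3: x=[8.0000 8.0000] v=[6.0000 -4.0000]
Step 4: x=[3.0000 11.0000] v=[-10.0000 6.0000]
Step 5: x=[3.0000 11.0000] v=[0.0000 0.0000]
Step 6: x=[8.0000 8.0000] v=[10.0000 -6.0000]
Step 7: x=[5.0000 10.0000] v=[-6.0000 4.0000]
Max displacement = 3.0000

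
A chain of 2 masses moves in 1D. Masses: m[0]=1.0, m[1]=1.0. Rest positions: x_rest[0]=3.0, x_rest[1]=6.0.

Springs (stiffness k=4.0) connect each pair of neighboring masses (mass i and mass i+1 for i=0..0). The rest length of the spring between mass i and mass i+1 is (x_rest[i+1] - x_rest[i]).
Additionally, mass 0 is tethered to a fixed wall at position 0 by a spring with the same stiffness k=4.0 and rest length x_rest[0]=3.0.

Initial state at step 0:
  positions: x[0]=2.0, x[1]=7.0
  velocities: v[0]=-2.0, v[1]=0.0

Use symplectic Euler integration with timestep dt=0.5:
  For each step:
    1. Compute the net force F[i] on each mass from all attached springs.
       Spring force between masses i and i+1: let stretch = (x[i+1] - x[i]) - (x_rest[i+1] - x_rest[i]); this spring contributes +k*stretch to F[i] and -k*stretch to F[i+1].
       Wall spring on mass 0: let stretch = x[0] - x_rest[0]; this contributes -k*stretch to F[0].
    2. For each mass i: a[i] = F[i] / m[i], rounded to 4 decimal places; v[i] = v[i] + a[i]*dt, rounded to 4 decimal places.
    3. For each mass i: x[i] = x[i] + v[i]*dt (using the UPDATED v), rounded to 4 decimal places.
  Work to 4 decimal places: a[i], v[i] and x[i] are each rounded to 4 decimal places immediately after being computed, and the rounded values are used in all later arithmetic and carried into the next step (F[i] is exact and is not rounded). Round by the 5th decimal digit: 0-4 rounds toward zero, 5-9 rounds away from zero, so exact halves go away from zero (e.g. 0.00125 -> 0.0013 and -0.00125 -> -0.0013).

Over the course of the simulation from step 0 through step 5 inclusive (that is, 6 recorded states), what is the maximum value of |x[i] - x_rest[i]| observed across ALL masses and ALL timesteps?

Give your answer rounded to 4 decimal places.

Step 0: x=[2.0000 7.0000] v=[-2.0000 0.0000]
Step 1: x=[4.0000 5.0000] v=[4.0000 -4.0000]
Step 2: x=[3.0000 5.0000] v=[-2.0000 0.0000]
Step 3: x=[1.0000 6.0000] v=[-4.0000 2.0000]
Step 4: x=[3.0000 5.0000] v=[4.0000 -2.0000]
Step 5: x=[4.0000 5.0000] v=[2.0000 0.0000]
Max displacement = 2.0000

Answer: 2.0000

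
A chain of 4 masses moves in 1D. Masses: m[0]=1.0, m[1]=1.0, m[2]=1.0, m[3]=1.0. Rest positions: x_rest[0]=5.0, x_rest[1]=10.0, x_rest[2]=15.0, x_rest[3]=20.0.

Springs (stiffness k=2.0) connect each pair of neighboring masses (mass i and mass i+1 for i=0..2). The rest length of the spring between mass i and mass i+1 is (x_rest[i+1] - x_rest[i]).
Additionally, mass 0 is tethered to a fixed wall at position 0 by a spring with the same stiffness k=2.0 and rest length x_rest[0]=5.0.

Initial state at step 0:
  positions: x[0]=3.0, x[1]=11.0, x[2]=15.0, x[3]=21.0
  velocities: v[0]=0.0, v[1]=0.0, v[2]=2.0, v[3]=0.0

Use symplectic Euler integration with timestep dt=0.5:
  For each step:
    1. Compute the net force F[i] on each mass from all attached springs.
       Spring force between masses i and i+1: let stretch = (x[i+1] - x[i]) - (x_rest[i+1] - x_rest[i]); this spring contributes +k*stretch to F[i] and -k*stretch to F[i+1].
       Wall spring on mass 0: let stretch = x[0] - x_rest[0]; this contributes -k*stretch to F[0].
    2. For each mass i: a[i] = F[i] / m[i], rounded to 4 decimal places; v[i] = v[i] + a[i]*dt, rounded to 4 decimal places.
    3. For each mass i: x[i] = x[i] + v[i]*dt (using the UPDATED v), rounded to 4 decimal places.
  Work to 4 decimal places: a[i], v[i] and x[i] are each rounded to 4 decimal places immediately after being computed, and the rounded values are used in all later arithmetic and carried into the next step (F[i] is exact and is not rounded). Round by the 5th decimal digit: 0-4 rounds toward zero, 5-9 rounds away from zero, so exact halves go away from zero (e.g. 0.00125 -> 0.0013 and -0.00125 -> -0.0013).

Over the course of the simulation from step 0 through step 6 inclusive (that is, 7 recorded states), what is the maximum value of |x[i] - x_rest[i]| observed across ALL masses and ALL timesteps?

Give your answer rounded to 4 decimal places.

Answer: 3.4219

Derivation:
Step 0: x=[3.0000 11.0000 15.0000 21.0000] v=[0.0000 0.0000 2.0000 0.0000]
Step 1: x=[5.5000 9.0000 17.0000 20.5000] v=[5.0000 -4.0000 4.0000 -1.0000]
Step 2: x=[7.0000 9.2500 16.7500 20.7500] v=[3.0000 0.5000 -0.5000 0.5000]
Step 3: x=[6.1250 12.1250 14.7500 21.5000] v=[-1.7500 5.7500 -4.0000 1.5000]
Step 4: x=[5.1875 13.3125 14.8125 21.3750] v=[-1.8750 2.3750 0.1250 -0.2500]
Step 5: x=[5.7188 11.1875 17.4063 20.4688] v=[1.0625 -4.2500 5.1875 -1.8125]
Step 6: x=[6.1250 9.4376 18.4219 20.5313] v=[0.8124 -3.4999 2.0312 0.1250]
Max displacement = 3.4219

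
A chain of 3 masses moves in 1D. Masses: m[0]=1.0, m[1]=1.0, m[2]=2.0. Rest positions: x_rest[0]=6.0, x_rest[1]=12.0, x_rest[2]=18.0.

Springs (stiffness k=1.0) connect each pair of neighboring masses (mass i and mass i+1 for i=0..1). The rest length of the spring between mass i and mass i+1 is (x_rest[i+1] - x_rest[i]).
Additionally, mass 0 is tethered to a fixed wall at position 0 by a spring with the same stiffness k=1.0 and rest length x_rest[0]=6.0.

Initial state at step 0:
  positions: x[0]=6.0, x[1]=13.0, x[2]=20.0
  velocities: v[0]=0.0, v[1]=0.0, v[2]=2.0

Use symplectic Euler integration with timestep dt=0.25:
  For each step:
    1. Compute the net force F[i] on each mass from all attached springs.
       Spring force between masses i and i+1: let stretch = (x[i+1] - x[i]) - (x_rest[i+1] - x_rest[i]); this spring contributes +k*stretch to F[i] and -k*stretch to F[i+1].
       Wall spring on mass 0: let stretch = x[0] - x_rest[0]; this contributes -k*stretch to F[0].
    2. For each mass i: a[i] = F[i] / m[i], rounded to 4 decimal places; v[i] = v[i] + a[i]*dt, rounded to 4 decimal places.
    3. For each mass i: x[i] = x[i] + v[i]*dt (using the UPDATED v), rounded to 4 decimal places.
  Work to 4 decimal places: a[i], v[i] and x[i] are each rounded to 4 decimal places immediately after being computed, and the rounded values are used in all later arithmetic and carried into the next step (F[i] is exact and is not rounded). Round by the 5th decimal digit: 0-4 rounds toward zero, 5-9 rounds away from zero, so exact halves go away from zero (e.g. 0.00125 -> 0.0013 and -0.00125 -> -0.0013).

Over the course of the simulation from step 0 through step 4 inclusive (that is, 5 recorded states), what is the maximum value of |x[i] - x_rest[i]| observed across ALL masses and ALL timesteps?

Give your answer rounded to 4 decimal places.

Step 0: x=[6.0000 13.0000 20.0000] v=[0.0000 0.0000 2.0000]
Step 1: x=[6.0625 13.0000 20.4688] v=[0.2500 0.0000 1.8750]
Step 2: x=[6.1797 13.0332 20.8917] v=[0.4688 0.1328 1.6914]
Step 3: x=[6.3390 13.1292 21.2565] v=[0.6373 0.3841 1.4591]
Step 4: x=[6.5265 13.3088 21.5548] v=[0.7501 0.7184 1.1932]
Max displacement = 3.5548

Answer: 3.5548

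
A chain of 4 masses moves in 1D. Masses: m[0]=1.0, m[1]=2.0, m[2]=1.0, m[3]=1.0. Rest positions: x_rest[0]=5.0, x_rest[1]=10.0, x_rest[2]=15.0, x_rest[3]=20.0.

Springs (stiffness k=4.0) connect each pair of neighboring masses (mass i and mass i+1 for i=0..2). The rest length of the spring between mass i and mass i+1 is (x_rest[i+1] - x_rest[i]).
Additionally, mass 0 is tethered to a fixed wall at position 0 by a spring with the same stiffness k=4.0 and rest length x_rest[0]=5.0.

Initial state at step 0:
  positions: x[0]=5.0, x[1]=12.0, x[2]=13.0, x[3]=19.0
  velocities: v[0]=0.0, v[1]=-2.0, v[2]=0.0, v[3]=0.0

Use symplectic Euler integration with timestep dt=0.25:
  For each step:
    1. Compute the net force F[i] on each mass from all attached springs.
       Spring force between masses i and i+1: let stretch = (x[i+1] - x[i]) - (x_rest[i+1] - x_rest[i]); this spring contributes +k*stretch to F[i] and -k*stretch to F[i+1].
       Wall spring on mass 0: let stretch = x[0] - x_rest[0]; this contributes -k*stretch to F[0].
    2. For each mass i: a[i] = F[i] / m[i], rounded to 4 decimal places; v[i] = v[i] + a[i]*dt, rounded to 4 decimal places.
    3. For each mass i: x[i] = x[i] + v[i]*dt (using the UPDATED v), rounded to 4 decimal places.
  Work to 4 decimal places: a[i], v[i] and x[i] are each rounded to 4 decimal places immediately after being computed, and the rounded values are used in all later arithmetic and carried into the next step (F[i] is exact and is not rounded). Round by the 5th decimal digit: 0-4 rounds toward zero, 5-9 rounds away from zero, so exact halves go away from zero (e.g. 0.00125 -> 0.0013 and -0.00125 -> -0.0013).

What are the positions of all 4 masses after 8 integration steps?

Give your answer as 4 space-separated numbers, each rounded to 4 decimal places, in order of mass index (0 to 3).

Answer: 3.1478 8.3622 13.6460 19.9634

Derivation:
Step 0: x=[5.0000 12.0000 13.0000 19.0000] v=[0.0000 -2.0000 0.0000 0.0000]
Step 1: x=[5.5000 10.7500 14.2500 18.7500] v=[2.0000 -5.0000 5.0000 -1.0000]
Step 2: x=[5.9375 9.2813 15.7500 18.6250] v=[1.7500 -5.8750 6.0000 -0.5000]
Step 3: x=[5.7266 8.2032 16.3516 19.0313] v=[-0.8437 -4.3126 2.4063 1.6250]
Step 4: x=[4.7032 7.8340 15.5860 20.0176] v=[-4.0937 -1.4767 -3.0624 3.9453]
Step 5: x=[3.2867 8.0425 13.9903 21.1460] v=[-5.6661 0.8339 -6.3828 4.5137]
Step 6: x=[2.2375 8.4000 12.6966 21.7355] v=[-4.1970 1.4299 -5.1749 2.3580]
Step 7: x=[2.1695 8.5243 12.5885 21.3153] v=[-0.2720 0.4970 -0.4326 -1.6809]
Step 8: x=[3.1478 8.3622 13.6460 19.9634] v=[3.9133 -0.6483 4.2300 -5.4077]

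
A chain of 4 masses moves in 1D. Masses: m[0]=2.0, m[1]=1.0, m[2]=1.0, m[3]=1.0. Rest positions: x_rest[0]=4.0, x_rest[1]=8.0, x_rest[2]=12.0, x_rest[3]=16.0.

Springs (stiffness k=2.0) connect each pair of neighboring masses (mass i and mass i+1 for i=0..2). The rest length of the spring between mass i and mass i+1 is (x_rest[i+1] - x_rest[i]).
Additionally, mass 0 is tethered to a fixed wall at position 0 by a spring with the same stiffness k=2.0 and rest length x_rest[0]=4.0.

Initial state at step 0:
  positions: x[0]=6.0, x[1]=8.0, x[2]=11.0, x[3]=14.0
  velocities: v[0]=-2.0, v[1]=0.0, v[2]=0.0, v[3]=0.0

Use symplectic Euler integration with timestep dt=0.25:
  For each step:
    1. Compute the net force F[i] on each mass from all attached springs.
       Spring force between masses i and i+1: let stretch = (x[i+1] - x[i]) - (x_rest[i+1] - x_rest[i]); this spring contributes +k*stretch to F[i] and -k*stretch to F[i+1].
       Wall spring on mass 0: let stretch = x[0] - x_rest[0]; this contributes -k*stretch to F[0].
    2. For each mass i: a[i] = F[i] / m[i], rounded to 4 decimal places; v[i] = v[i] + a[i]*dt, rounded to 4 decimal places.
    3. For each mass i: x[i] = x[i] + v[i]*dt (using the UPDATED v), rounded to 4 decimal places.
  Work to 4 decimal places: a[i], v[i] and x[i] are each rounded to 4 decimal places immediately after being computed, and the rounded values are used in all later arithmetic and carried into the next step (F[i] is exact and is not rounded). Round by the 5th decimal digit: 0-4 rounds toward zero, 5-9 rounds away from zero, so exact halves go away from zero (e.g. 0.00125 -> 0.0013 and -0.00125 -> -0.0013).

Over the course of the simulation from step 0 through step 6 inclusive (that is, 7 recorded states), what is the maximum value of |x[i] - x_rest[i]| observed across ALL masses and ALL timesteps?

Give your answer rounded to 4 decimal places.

Step 0: x=[6.0000 8.0000 11.0000 14.0000] v=[-2.0000 0.0000 0.0000 0.0000]
Step 1: x=[5.2500 8.1250 11.0000 14.1250] v=[-3.0000 0.5000 0.0000 0.5000]
Step 2: x=[4.3516 8.2500 11.0313 14.3594] v=[-3.5938 0.5000 0.1250 0.9375]
Step 3: x=[3.4248 8.2354 11.1309 14.6778] v=[-3.7071 -0.0586 0.3984 1.2735]
Step 4: x=[2.5846 7.9814 11.3119 15.0528] v=[-3.3607 -1.0162 0.7241 1.5001]
Step 5: x=[1.9202 7.4691 11.5442 15.4602] v=[-2.6577 -2.0494 0.9293 1.6297]
Step 6: x=[1.4826 6.7725 11.7567 15.8781] v=[-1.7505 -2.7863 0.8498 1.6717]
Max displacement = 2.5174

Answer: 2.5174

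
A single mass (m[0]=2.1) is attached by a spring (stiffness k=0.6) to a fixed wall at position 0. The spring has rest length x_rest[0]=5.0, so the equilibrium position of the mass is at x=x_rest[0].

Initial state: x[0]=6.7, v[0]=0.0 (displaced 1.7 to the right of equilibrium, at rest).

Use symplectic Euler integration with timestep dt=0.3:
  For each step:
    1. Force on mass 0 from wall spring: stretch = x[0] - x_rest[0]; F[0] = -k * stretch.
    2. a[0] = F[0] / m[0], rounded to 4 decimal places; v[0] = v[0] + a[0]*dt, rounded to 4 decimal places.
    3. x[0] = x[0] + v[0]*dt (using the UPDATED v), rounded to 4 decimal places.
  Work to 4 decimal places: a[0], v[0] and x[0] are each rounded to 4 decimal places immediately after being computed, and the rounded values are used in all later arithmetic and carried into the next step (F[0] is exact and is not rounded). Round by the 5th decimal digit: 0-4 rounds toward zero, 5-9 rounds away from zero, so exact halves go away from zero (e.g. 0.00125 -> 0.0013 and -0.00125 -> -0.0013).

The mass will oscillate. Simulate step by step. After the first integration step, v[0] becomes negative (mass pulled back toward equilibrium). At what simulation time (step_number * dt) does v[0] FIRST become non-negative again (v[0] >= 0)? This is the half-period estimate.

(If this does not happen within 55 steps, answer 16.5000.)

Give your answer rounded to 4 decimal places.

Step 0: x=[6.7000] v=[0.0000]
Step 1: x=[6.6563] v=[-0.1457]
Step 2: x=[6.5700] v=[-0.2877]
Step 3: x=[6.4433] v=[-0.4223]
Step 4: x=[6.2795] v=[-0.5460]
Step 5: x=[6.0828] v=[-0.6557]
Step 6: x=[5.8583] v=[-0.7485]
Step 7: x=[5.6117] v=[-0.8221]
Step 8: x=[5.3494] v=[-0.8745]
Step 9: x=[5.0781] v=[-0.9044]
Step 10: x=[4.8048] v=[-0.9111]
Step 11: x=[4.5365] v=[-0.8944]
Step 12: x=[4.2801] v=[-0.8547]
Step 13: x=[4.0422] v=[-0.7930]
Step 14: x=[3.8289] v=[-0.7109]
Step 15: x=[3.6458] v=[-0.6105]
Step 16: x=[3.4975] v=[-0.4944]
Step 17: x=[3.3878] v=[-0.3656]
Step 18: x=[3.3196] v=[-0.2274]
Step 19: x=[3.2946] v=[-0.0834]
Step 20: x=[3.3134] v=[0.0628]
First v>=0 after going negative at step 20, time=6.0000

Answer: 6.0000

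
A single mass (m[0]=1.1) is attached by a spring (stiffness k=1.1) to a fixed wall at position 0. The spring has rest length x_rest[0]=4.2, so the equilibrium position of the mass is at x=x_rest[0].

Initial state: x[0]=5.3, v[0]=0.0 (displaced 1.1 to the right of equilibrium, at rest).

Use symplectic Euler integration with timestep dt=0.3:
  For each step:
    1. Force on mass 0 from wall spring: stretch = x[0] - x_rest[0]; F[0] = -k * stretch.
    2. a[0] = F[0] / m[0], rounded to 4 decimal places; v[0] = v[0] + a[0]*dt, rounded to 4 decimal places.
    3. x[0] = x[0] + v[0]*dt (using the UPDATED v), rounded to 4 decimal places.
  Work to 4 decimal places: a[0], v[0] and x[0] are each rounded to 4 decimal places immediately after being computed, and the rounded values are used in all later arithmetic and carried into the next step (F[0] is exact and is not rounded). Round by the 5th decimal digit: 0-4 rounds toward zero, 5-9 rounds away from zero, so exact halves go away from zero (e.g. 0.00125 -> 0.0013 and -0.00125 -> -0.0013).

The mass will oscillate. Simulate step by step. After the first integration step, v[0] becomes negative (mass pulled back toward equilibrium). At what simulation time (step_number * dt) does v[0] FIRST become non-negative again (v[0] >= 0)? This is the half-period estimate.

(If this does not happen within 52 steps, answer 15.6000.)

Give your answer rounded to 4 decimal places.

Answer: 3.3000

Derivation:
Step 0: x=[5.3000] v=[0.0000]
Step 1: x=[5.2010] v=[-0.3300]
Step 2: x=[5.0119] v=[-0.6303]
Step 3: x=[4.7497] v=[-0.8739]
Step 4: x=[4.4381] v=[-1.0388]
Step 5: x=[4.1050] v=[-1.1102]
Step 6: x=[3.7805] v=[-1.0817]
Step 7: x=[3.4937] v=[-0.9559]
Step 8: x=[3.2705] v=[-0.7440]
Step 9: x=[3.1309] v=[-0.4652]
Step 10: x=[3.0876] v=[-0.1445]
Step 11: x=[3.1444] v=[0.1892]
First v>=0 after going negative at step 11, time=3.3000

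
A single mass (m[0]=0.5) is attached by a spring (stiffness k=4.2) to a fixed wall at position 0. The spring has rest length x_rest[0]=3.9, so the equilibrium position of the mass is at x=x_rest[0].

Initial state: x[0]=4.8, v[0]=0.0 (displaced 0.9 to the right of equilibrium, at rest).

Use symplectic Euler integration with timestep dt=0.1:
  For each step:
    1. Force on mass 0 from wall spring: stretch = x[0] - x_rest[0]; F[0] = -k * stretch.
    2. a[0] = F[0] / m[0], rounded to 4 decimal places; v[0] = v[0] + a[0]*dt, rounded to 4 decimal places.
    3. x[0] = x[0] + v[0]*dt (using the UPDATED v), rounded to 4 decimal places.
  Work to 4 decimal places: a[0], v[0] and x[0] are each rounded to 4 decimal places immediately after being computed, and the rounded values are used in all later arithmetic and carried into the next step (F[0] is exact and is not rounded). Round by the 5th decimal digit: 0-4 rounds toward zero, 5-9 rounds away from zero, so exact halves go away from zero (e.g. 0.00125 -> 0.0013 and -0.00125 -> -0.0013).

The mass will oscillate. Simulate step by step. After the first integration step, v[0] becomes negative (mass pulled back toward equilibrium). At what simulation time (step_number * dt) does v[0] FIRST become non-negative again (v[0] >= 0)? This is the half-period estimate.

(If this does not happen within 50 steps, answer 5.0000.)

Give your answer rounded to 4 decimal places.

Answer: 1.1000

Derivation:
Step 0: x=[4.8000] v=[0.0000]
Step 1: x=[4.7244] v=[-0.7560]
Step 2: x=[4.5796] v=[-1.4485]
Step 3: x=[4.3777] v=[-2.0194]
Step 4: x=[4.1356] v=[-2.4207]
Step 5: x=[3.8737] v=[-2.6186]
Step 6: x=[3.6141] v=[-2.5965]
Step 7: x=[3.3785] v=[-2.3563]
Step 8: x=[3.1867] v=[-1.9182]
Step 9: x=[3.0548] v=[-1.3190]
Step 10: x=[2.9939] v=[-0.6090]
Step 11: x=[3.0091] v=[0.1521]
First v>=0 after going negative at step 11, time=1.1000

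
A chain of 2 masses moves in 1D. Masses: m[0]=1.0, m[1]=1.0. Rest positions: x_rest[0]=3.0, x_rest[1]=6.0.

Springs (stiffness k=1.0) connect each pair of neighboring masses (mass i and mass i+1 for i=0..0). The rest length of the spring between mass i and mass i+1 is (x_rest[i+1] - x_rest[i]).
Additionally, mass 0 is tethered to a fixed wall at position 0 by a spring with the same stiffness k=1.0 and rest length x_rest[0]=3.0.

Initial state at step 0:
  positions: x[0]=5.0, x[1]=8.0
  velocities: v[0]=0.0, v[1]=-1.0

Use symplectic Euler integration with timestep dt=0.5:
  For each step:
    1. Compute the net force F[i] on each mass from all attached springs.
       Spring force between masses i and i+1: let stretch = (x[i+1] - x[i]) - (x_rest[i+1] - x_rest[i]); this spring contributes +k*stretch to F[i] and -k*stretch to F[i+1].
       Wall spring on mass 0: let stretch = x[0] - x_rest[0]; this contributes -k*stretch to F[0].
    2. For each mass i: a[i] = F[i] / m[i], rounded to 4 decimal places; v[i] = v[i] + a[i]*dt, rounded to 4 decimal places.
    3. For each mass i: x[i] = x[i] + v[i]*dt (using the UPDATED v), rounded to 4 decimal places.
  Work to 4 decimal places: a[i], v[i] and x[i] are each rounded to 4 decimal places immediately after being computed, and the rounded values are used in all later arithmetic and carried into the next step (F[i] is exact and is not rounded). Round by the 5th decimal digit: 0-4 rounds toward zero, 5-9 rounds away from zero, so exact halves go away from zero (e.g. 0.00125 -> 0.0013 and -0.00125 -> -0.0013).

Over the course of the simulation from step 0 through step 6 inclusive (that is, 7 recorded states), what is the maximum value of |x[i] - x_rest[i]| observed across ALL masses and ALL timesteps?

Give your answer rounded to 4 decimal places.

Step 0: x=[5.0000 8.0000] v=[0.0000 -1.0000]
Step 1: x=[4.5000 7.5000] v=[-1.0000 -1.0000]
Step 2: x=[3.6250 7.0000] v=[-1.7500 -1.0000]
Step 3: x=[2.6875 6.4063] v=[-1.8750 -1.1875]
Step 4: x=[2.0078 5.6329] v=[-1.3594 -1.5469]
Step 5: x=[1.7324 4.7032] v=[-0.5508 -1.8595]
Step 6: x=[1.7666 3.7808] v=[0.0684 -1.8449]
Max displacement = 2.2192

Answer: 2.2192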